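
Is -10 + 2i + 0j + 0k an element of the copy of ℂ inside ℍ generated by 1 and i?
Yes. The quaternion -10 + 2i has j- and k-coefficients y = z = 0, so it lies in the complex subalgebra spanned by 1 and i.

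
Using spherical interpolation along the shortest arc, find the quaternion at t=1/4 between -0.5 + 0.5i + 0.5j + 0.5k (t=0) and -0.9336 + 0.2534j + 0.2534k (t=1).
-0.6483 + 0.392i + 0.4615j + 0.4615k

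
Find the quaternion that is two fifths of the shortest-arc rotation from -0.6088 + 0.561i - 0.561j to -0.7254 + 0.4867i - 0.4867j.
-0.6574 + 0.5328i - 0.5328j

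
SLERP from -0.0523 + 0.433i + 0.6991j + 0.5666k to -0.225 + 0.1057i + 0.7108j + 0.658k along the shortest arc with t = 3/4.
-0.184 + 0.1909i + 0.7178j + 0.6438k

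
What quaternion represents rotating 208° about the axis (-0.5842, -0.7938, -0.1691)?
-0.2419 - 0.5668i - 0.7702j - 0.1641k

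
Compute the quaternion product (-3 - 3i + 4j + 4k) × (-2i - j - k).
2 + 6i - 8j + 14k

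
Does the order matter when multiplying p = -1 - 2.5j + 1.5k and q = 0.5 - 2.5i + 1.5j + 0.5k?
Yes: pq = 2.5 - i - 6.5j - 6k ≠ 2.5 + 6i + j + 6.5k = qp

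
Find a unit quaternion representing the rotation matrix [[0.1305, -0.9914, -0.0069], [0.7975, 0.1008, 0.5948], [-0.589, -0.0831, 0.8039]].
0.7133 - 0.2376i + 0.204j + 0.627k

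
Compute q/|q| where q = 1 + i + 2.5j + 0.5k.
0.343 + 0.343i + 0.8575j + 0.1715k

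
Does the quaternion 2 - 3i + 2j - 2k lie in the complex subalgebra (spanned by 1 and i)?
No. The quaternion 2 - 3i + 2j - 2k has j-coefficient y = 2 and k-coefficient z = -2, not both zero, so it does not lie in the complex subalgebra spanned by 1 and i.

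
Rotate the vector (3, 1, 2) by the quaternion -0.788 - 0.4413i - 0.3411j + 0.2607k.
(3.221, -1.602, -1.03)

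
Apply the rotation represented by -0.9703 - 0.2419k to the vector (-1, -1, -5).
(-0.414, -1.352, -5)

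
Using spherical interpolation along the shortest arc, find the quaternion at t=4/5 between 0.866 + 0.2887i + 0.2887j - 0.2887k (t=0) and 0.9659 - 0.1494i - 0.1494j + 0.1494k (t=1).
0.9945 - 0.0603i - 0.0603j + 0.0603k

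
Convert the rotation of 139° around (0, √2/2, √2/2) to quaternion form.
0.3502 + 0.6623j + 0.6623k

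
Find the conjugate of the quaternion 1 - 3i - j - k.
1 + 3i + j + k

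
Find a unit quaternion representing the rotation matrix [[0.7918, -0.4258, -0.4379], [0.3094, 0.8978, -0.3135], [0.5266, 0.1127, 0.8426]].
0.9397 + 0.1134i - 0.2566j + 0.1956k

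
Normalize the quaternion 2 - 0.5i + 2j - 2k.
0.5714 - 0.1429i + 0.5714j - 0.5714k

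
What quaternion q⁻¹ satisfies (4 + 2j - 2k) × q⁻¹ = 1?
0.1667 - 0.0833j + 0.0833k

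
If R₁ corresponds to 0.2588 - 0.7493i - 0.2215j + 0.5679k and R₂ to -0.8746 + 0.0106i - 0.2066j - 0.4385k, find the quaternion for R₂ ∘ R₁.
-0.0151 + 0.4436i + 0.4628j - 0.7673k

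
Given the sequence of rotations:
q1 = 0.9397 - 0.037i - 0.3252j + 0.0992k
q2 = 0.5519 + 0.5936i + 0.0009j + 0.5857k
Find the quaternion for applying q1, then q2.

q2 · q1 = 0.4828 + 0.7279i - 0.2592j + 0.4121k
0.4828 + 0.7279i - 0.2592j + 0.4121k


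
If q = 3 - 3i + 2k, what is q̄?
3 + 3i - 2k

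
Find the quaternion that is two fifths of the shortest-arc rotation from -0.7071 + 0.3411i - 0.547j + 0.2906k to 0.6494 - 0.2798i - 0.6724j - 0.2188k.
-0.8565 + 0.3958i - 0.0522j + 0.327k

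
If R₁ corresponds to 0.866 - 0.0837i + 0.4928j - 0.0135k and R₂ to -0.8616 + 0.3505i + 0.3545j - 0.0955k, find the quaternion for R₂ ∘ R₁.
-0.8928 + 0.4179i - 0.1049j + 0.1313k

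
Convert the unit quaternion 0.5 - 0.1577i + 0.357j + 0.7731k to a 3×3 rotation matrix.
[[-0.4503, -0.8857, 0.1132], [0.6605, -0.2451, 0.7097], [-0.6008, 0.3943, 0.6954]]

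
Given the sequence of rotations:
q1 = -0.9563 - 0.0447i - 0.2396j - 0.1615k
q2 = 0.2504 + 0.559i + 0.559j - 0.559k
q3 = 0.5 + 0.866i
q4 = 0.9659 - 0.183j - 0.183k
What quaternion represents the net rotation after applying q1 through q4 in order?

q2 · q1 = -0.1708 - 0.77i - 0.4793j + 0.3852k
q3 · q2 · q1 = 0.5814 - 0.5329i - 0.5732j - 0.2225k
q4 · q3 · q2 · q1 = 0.416 - 0.5789i - 0.5625j - 0.4188k
0.416 - 0.5789i - 0.5625j - 0.4188k


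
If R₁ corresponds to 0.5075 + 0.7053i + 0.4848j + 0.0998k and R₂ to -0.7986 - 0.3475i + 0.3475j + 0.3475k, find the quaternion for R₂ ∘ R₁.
-0.3633 - 0.8734i + 0.069j - 0.3169k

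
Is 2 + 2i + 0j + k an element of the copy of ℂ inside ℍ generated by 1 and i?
No. The quaternion 2 + 2i + k has j-coefficient y = 0 and k-coefficient z = 1, not both zero, so it does not lie in the complex subalgebra spanned by 1 and i.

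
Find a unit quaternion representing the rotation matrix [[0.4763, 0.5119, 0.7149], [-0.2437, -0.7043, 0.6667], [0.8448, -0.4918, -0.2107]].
-0.3746 + 0.7732i + 0.0867j + 0.5043k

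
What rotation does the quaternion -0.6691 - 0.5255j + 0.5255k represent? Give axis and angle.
axis = (0, -√2/2, √2/2), θ = 264°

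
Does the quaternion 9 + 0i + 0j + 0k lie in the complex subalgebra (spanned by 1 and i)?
Yes. The quaternion 9 has j- and k-coefficients y = z = 0, so it lies in the complex subalgebra spanned by 1 and i.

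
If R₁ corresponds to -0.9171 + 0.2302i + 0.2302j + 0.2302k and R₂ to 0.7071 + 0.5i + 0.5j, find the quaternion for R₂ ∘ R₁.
-0.8787 - 0.1807i - 0.4109j + 0.1628k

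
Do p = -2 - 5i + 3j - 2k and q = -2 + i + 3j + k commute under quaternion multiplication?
No: pq = 2 + 17i - 9j - 16k ≠ 2 - i - 15j + 20k = qp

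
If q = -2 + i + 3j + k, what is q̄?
-2 - i - 3j - k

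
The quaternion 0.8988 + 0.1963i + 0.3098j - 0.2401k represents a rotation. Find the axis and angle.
axis = (0.4478, 0.7067, -0.5477), θ = 52°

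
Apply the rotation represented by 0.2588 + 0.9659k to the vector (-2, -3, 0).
(3.232, 1.598, 0)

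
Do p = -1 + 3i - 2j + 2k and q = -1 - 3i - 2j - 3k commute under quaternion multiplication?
No: pq = 12 + 10i + 7j - 11k ≠ 12 - 10i + j + 13k = qp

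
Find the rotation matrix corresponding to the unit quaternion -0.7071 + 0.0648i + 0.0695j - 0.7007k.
[[0.0084, -0.9819, -0.1891], [0.9999, 0.0096, -0.0058], [0.0075, -0.189, 0.9819]]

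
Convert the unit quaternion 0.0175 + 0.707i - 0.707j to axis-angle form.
axis = (√2/2, -√2/2, 0), θ = 178°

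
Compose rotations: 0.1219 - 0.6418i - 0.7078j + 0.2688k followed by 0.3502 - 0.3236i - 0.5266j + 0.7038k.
-0.7269 + 0.0924i - 0.6768j + 0.071k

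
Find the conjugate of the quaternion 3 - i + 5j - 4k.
3 + i - 5j + 4k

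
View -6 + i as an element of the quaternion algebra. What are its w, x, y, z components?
-6 + i + 0j + 0k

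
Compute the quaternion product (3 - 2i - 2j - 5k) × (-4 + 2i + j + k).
-1 + 17i + 3j + 25k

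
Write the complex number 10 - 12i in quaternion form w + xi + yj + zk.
10 - 12i + 0j + 0k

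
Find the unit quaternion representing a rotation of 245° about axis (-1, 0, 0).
-0.5373 - 0.8434i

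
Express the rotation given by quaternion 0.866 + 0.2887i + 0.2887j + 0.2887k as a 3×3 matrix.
[[0.6666, -0.3333, 0.6667], [0.6667, 0.6666, -0.3333], [-0.3333, 0.6667, 0.6666]]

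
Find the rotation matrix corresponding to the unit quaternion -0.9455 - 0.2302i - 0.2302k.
[[0.894, -0.4353, 0.106], [0.4353, 0.788, -0.4353], [0.106, 0.4353, 0.894]]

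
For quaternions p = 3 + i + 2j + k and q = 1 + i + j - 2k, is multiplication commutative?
No: pq = 2 - i + 8j - 6k ≠ 2 + 9i + 2j - 4k = qp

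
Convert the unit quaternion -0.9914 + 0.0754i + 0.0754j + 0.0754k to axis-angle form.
axis = (√3/3, √3/3, √3/3), θ = 345°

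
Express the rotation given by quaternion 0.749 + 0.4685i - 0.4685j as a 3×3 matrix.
[[0.561, -0.439, -0.7018], [-0.439, 0.561, -0.7018], [0.7018, 0.7018, 0.122]]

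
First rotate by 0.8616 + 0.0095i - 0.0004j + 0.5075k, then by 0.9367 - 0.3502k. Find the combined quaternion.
0.9848 + 0.0088i - 0.0037j + 0.1736k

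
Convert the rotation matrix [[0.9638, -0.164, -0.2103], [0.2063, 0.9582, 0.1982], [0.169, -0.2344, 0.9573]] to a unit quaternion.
0.9848 - 0.1098i - 0.0963j + 0.094k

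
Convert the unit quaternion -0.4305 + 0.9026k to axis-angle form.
axis = (0, 0, 1), θ = 231°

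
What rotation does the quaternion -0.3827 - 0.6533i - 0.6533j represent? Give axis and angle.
axis = (-√2/2, -√2/2, 0), θ = 5π/4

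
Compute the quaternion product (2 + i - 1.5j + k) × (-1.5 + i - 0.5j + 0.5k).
-5.25 + 0.25i + 1.75j + 0.5k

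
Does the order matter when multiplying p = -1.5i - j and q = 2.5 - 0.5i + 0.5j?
Yes: pq = -0.25 - 3.75i - 2.5j - 1.25k ≠ -0.25 - 3.75i - 2.5j + 1.25k = qp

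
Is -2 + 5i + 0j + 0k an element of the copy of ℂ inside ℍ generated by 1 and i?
Yes. The quaternion -2 + 5i has j- and k-coefficients y = z = 0, so it lies in the complex subalgebra spanned by 1 and i.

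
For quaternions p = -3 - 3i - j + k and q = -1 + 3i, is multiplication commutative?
No: pq = 12 - 6i + 4j + 2k ≠ 12 - 6i - 2j - 4k = qp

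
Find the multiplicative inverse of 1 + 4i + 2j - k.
0.0455 - 0.1818i - 0.0909j + 0.0455k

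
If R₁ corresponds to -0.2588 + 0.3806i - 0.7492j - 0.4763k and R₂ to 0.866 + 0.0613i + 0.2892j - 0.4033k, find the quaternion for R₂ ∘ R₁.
-0.2229 - 0.1262i - 0.848j - 0.4641k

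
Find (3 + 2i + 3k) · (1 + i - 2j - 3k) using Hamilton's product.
10 + 11i + 3j - 10k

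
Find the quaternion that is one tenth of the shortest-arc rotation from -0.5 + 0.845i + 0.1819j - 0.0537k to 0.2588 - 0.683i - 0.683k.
-0.4897 + 0.8552i + 0.1675j + 0.0274k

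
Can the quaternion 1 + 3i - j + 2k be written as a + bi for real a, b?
No. The quaternion 1 + 3i - j + 2k has j-coefficient y = -1 and k-coefficient z = 2, not both zero, so it does not lie in the complex subalgebra spanned by 1 and i.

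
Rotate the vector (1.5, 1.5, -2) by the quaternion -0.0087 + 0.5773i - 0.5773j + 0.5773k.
(-2.838, -0.202, 0.636)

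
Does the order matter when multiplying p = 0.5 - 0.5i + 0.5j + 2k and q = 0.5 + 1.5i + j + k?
Yes: pq = -1.5 - i + 4.25j + 0.25k ≠ -1.5 + 2i - 2.75j + 2.75k = qp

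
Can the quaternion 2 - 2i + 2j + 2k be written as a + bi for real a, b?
No. The quaternion 2 - 2i + 2j + 2k has j-coefficient y = 2 and k-coefficient z = 2, not both zero, so it does not lie in the complex subalgebra spanned by 1 and i.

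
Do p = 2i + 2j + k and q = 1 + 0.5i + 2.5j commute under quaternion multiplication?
No: pq = -6 - 0.5i + 2.5j + 5k ≠ -6 + 4.5i + 1.5j - 3k = qp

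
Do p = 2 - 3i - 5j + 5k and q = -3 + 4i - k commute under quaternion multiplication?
No: pq = 11 + 22i + 32j + 3k ≠ 11 + 12i - 2j - 37k = qp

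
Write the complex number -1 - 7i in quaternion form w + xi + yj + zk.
-1 - 7i + 0j + 0k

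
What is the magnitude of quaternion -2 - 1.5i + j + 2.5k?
3.674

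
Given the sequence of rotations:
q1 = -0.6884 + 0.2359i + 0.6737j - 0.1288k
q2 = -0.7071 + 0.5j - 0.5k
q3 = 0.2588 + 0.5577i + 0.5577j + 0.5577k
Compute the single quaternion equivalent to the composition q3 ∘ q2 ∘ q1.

q2 · q1 = 0.0855 + 0.1056i - 0.9385j + 0.3173k
q3 · q2 · q1 = 0.3097 + 0.7754i - 0.3133j - 0.4525k
0.3097 + 0.7754i - 0.3133j - 0.4525k


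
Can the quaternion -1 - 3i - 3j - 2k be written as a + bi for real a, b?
No. The quaternion -1 - 3i - 3j - 2k has j-coefficient y = -3 and k-coefficient z = -2, not both zero, so it does not lie in the complex subalgebra spanned by 1 and i.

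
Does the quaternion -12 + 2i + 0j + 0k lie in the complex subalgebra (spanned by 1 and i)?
Yes. The quaternion -12 + 2i has j- and k-coefficients y = z = 0, so it lies in the complex subalgebra spanned by 1 and i.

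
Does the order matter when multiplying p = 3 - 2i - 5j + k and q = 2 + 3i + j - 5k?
Yes: pq = 22 + 29i - 14j ≠ 22 - 19i - 26k = qp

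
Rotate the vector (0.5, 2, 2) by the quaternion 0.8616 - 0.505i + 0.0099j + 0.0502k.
(0.237, 2.75, -0.793)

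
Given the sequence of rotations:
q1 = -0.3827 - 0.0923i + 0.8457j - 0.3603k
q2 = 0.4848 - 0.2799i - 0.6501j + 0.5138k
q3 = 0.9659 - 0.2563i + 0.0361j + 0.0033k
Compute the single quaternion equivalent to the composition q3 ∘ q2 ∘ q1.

q2 · q1 = 0.5235 - 0.1379i + 0.5105j - 0.668k
q3 · q2 · q1 = 0.4541 - 0.2932i + 0.3403j - 0.7694k
0.4541 - 0.2932i + 0.3403j - 0.7694k


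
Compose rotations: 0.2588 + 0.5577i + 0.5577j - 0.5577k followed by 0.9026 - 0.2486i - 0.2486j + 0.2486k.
0.6495 + 0.439i + 0.439j - 0.439k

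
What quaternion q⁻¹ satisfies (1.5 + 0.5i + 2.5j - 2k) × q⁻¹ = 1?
0.1176 - 0.0392i - 0.1961j + 0.1569k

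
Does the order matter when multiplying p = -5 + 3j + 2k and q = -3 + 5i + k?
Yes: pq = 13 - 22i + j - 26k ≠ 13 - 28i - 19j + 4k = qp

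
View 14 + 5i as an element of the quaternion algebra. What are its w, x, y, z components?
14 + 5i + 0j + 0k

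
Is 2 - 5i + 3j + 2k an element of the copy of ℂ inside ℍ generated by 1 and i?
No. The quaternion 2 - 5i + 3j + 2k has j-coefficient y = 3 and k-coefficient z = 2, not both zero, so it does not lie in the complex subalgebra spanned by 1 and i.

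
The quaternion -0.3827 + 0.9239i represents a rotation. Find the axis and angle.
axis = (1, 0, 0), θ = 5π/4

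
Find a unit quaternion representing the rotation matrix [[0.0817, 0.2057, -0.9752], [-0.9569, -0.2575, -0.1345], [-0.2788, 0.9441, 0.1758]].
-0.5 - 0.5393i + 0.3482j + 0.5813k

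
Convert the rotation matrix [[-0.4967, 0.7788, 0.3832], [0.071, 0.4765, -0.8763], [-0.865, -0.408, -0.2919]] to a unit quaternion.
0.4147 + 0.2823i + 0.7525j - 0.4267k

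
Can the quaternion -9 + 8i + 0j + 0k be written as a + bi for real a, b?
Yes. The quaternion -9 + 8i has j- and k-coefficients y = z = 0, so it lies in the complex subalgebra spanned by 1 and i.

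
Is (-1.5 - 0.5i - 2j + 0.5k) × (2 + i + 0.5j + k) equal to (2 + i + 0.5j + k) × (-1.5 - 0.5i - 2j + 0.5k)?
No: pq = -2 - 4.75i - 3.75j + 1.25k ≠ -2 - 0.25i - 5.75j - 2.25k = qp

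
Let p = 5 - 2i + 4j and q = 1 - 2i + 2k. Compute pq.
1 - 4i + 8j + 18k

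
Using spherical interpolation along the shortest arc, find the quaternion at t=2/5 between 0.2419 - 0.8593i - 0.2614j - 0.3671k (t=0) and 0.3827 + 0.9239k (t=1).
-0.0213 - 0.6317i - 0.1922j - 0.7507k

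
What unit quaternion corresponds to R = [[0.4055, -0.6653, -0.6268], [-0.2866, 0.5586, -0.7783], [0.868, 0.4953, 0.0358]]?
0.7071 + 0.4503i - 0.5285j + 0.1339k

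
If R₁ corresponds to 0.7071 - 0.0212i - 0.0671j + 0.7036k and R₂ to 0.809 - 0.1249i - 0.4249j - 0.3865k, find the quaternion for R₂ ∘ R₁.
0.8128 - 0.4304i - 0.2587j + 0.2953k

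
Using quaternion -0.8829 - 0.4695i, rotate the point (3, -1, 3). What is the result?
(3, -3.046, 0.848)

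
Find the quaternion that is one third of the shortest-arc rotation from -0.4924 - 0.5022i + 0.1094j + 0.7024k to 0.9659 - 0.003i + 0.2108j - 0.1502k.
-0.7337 - 0.3664i - 0.0014j + 0.5722k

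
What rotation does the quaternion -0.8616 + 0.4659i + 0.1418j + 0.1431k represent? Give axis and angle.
axis = (0.9179, 0.2794, 0.2819), θ = 299°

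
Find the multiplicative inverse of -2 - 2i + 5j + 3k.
-0.0476 + 0.0476i - 0.119j - 0.0714k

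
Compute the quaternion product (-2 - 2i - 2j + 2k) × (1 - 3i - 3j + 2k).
-18 + 6i + 2j - 2k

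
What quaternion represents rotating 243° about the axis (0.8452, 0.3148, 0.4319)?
-0.5225 + 0.7207i + 0.2684j + 0.3683k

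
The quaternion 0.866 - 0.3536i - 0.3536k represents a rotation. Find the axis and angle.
axis = (-√2/2, 0, -√2/2), θ = π/3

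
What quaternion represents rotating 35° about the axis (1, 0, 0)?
0.9537 + 0.3007i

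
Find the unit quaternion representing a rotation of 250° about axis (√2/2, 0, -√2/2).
-0.5736 + 0.5792i - 0.5792k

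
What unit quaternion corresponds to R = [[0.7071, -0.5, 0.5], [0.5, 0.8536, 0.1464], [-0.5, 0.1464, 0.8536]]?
0.9239 + 0.2706j + 0.2706k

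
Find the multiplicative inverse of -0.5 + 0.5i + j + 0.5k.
-0.2857 - 0.2857i - 0.5714j - 0.2857k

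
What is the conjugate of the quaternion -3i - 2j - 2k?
3i + 2j + 2k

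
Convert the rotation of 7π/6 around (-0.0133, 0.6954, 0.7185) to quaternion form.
-0.2588 - 0.0128i + 0.6717j + 0.694k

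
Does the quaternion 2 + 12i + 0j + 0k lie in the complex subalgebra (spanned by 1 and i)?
Yes. The quaternion 2 + 12i has j- and k-coefficients y = z = 0, so it lies in the complex subalgebra spanned by 1 and i.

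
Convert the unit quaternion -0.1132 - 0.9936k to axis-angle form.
axis = (0, 0, -1), θ = 193°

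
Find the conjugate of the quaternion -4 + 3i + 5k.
-4 - 3i - 5k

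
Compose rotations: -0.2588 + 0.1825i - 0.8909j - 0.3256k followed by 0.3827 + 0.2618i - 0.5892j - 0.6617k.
-0.8872 - 0.3956i - 0.224j - 0.0791k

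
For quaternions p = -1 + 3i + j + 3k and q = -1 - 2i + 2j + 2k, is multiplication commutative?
No: pq = -1 - 5i - 15j + 3k ≠ -1 + 3i + 9j - 13k = qp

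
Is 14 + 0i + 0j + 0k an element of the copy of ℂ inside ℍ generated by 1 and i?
Yes. The quaternion 14 has j- and k-coefficients y = z = 0, so it lies in the complex subalgebra spanned by 1 and i.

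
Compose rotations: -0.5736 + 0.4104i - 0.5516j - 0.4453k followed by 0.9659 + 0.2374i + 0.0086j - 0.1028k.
-0.6925 + 0.1997i - 0.4742j - 0.5056k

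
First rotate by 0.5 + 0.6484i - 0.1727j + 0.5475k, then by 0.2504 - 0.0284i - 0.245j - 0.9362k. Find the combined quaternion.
0.6139 - 0.1477i - 0.7572j - 0.1672k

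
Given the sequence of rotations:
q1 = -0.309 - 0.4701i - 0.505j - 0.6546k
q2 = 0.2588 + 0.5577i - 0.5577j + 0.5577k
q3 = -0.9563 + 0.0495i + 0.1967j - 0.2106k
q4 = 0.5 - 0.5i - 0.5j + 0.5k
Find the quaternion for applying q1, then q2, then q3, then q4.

q2 · q1 = 0.2656 + 0.3527i + 0.1445j - 0.8856k
q3 · q2 · q1 = -0.4864 - 0.4679i - 0.1164j + 0.7287k
q4 · q3 · q2 · q1 = -0.8997 - 0.2969i + 0.3154j - 0.0546k
-0.8997 - 0.2969i + 0.3154j - 0.0546k


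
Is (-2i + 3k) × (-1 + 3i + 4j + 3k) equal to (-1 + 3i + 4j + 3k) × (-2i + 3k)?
No: pq = -3 - 10i + 15j - 11k ≠ -3 + 14i - 15j + 5k = qp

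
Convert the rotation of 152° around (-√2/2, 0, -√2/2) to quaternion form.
0.2419 - 0.6861i - 0.6861k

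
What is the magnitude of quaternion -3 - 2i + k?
√14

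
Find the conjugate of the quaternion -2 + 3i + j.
-2 - 3i - j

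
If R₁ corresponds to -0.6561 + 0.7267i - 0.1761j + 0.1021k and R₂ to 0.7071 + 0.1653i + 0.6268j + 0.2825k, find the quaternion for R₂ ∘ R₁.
-0.5025 + 0.5191i - 0.3473j - 0.5978k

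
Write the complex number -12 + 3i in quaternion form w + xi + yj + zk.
-12 + 3i + 0j + 0k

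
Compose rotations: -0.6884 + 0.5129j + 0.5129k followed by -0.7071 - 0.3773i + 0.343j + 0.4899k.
0.0596 + 0.1844i - 0.4053j - 0.8934k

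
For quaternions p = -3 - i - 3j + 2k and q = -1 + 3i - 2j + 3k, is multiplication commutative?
No: pq = -6 - 13i + 18j ≠ -6 - 3i - 22k = qp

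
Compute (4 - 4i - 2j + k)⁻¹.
0.1081 + 0.1081i + 0.0541j - 0.027k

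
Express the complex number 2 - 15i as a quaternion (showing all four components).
2 - 15i + 0j + 0k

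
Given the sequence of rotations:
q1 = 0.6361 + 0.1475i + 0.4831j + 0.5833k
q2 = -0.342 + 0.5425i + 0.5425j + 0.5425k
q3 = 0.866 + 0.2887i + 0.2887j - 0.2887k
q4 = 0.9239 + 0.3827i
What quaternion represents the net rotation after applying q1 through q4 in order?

q2 · q1 = -0.8761 + 0.349i - 0.0566j + 0.3277k
q3 · q2 · q1 = -0.7485 + 0.1276i - 0.4973j + 0.4196k
q4 · q3 · q2 · q1 = -0.7404 - 0.1686i - 0.62j + 0.1974k
-0.7404 - 0.1686i - 0.62j + 0.1974k


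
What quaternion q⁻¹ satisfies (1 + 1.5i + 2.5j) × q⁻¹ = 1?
0.1053 - 0.1579i - 0.2632j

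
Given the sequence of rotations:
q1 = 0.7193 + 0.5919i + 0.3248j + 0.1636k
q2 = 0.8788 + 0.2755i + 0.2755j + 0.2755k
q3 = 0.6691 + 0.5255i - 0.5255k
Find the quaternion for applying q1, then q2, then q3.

q2 · q1 = 0.3345 + 0.6739i + 0.6016j + 0.2684k
q3 · q2 · q1 = 0.0107 + 0.9428i - 0.0926j + 0.3199k
0.0107 + 0.9428i - 0.0926j + 0.3199k


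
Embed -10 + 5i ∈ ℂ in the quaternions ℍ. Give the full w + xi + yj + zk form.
-10 + 5i + 0j + 0k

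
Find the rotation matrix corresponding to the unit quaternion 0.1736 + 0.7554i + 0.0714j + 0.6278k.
[[0.2015, -0.1101, 0.9733], [0.3258, -0.9295, -0.1726], [0.9237, 0.3519, -0.1515]]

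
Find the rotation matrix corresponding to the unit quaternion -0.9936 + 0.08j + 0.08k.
[[0.9744, 0.159, -0.159], [-0.159, 0.9872, 0.0128], [0.159, 0.0128, 0.9872]]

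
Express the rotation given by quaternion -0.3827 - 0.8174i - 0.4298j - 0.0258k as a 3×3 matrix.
[[0.6292, 0.6829, 0.3711], [0.7224, -0.3376, -0.6035], [-0.2868, 0.6478, -0.7057]]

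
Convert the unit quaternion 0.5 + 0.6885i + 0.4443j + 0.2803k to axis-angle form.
axis = (0.795, 0.513, 0.3237), θ = 2π/3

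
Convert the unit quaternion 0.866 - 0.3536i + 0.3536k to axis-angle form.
axis = (-√2/2, 0, √2/2), θ = π/3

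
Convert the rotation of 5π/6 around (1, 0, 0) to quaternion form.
0.2588 + 0.9659i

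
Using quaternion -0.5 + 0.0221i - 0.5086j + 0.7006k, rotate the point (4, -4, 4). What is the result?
(-2.55, -5.724, 2.955)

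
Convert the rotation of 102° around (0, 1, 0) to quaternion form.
0.6293 + 0.7771j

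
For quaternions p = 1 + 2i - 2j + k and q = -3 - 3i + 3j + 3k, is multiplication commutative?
No: pq = 6 - 18i ≠ 6 + 18j = qp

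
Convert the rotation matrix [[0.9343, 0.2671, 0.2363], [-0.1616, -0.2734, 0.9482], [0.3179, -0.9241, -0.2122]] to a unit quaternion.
0.6018 - 0.7778i - 0.0339j - 0.1781k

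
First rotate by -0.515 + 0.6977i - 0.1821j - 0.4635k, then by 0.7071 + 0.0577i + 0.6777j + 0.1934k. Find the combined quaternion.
-0.1914 + 0.1847i - 0.3161j - 0.9107k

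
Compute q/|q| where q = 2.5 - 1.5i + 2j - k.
0.6804 - 0.4082i + 0.5443j - 0.2722k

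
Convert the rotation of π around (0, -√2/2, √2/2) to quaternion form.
-0.7071j + 0.7071k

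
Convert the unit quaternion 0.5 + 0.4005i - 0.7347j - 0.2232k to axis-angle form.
axis = (0.4625, -0.8484, -0.2577), θ = 2π/3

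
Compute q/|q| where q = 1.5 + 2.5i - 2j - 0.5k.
0.4201 + 0.7001i - 0.5601j - 0.14k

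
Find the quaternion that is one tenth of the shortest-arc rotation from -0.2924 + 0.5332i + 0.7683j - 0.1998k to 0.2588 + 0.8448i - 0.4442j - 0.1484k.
-0.2474 + 0.6492i + 0.6854j - 0.218k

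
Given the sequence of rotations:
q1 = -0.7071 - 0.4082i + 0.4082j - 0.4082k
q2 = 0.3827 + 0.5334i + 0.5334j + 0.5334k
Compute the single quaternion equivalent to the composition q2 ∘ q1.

q2 · q1 = -0.0529 - 0.9689i - 0.2209j - 0.0979k
-0.0529 - 0.9689i - 0.2209j - 0.0979k


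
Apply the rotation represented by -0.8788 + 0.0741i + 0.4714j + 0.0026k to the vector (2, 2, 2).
(-0.396, 2.374, 2.491)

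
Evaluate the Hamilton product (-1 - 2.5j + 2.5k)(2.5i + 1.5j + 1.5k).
-10i + 4.75j + 4.75k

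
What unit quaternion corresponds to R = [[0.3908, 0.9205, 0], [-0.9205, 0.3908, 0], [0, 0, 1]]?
0.8339 - 0.5519k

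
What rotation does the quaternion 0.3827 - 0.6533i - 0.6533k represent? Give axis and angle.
axis = (-√2/2, 0, -√2/2), θ = 3π/4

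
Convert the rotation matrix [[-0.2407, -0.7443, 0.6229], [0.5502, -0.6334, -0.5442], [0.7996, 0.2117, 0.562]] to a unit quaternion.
0.4147 + 0.4557i - 0.1065j + 0.7804k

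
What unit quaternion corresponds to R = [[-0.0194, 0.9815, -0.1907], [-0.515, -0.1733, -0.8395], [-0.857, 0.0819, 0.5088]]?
0.5736 + 0.4016i + 0.2904j - 0.6522k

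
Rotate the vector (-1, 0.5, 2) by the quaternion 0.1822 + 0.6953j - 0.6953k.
(1.567, -1.664, -0.164)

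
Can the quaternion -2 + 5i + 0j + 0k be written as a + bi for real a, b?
Yes. The quaternion -2 + 5i has j- and k-coefficients y = z = 0, so it lies in the complex subalgebra spanned by 1 and i.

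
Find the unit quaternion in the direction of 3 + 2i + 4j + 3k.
0.4867 + 0.3244i + 0.6489j + 0.4867k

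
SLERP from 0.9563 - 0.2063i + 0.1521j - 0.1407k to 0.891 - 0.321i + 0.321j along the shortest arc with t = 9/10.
0.9003 - 0.3104i + 0.3049j - 0.0142k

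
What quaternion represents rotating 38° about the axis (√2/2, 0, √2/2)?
0.9455 + 0.2302i + 0.2302k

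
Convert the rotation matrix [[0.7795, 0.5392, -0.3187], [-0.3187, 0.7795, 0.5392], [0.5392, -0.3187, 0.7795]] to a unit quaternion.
0.9136 - 0.2348i - 0.2348j - 0.2348k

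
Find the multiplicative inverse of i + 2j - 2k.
-0.1111i - 0.2222j + 0.2222k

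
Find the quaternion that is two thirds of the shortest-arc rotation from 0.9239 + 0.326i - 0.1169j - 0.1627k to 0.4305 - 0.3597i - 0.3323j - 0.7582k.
0.6976 - 0.1392i - 0.2975j - 0.6368k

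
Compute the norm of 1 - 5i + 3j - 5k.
√60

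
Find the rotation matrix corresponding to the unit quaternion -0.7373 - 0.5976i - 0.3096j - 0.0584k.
[[0.8015, 0.2839, 0.5263], [0.4562, 0.2789, -0.8451], [-0.3867, 0.9174, 0.094]]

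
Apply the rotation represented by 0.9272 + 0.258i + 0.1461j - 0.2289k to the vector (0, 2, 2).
(1.305, 0.434, 2.471)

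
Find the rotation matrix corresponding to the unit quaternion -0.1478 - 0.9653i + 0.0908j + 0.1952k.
[[0.9073, -0.1176, -0.4037], [-0.233, -0.9398, -0.2499], [-0.35, 0.3208, -0.8801]]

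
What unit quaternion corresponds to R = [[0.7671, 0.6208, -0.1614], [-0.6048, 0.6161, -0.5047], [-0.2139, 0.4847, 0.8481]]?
0.8988 + 0.2752i + 0.0146j - 0.3409k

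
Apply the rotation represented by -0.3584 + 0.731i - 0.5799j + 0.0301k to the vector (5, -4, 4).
(6.772, -2.109, -2.588)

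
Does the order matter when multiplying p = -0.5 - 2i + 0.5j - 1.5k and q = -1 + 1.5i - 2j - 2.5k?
Yes: pq = 0.75 - 3i - 6.75j + 6k ≠ 0.75 + 5.5i + 7.75j - 0.5k = qp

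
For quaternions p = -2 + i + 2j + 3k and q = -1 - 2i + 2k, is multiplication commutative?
No: pq = -2 + 7i - 10j - 3k ≠ -2 - i + 6j - 11k = qp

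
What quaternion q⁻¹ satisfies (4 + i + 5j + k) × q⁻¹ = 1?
0.093 - 0.0233i - 0.1163j - 0.0233k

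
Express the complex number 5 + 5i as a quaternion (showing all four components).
5 + 5i + 0j + 0k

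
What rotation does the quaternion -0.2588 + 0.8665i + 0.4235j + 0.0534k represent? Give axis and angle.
axis = (0.8971, 0.4384, 0.0553), θ = 7π/6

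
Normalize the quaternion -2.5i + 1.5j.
-0.8575i + 0.5145j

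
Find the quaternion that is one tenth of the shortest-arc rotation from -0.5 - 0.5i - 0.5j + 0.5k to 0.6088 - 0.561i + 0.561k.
-0.396 - 0.5542i - 0.4784j + 0.5542k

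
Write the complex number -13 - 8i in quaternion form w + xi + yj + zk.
-13 - 8i + 0j + 0k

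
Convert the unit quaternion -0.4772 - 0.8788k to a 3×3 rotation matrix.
[[-0.5446, -0.8387, 0], [0.8387, -0.5446, 0], [0, 0, 1]]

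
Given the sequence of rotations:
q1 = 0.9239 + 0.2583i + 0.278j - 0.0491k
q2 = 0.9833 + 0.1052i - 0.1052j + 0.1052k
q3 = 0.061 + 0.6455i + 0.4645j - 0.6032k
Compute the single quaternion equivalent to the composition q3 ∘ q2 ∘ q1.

q2 · q1 = 0.9157 + 0.3271i + 0.2085j + 0.1053k
q3 · q2 · q1 = -0.1886 + 0.7857i + 0.1728j - 0.5633k
-0.1886 + 0.7857i + 0.1728j - 0.5633k


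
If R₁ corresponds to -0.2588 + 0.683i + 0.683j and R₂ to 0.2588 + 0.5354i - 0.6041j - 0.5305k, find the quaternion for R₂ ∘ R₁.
-0.0201 + 0.4005i - 0.0292j + 0.9156k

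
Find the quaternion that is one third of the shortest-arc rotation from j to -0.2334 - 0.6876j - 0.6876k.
0.086 + 0.9635j + 0.2534k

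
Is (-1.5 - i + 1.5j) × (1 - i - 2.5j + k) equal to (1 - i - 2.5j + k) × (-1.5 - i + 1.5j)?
No: pq = 1.25 + 2i + 6.25j + 2.5k ≠ 1.25 - i + 4.25j - 5.5k = qp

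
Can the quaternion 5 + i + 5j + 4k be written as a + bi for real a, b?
No. The quaternion 5 + i + 5j + 4k has j-coefficient y = 5 and k-coefficient z = 4, not both zero, so it does not lie in the complex subalgebra spanned by 1 and i.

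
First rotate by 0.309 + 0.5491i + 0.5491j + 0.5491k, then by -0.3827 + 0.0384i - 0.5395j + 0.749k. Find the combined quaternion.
-0.2544 - 0.9058i + 0.0133j + 0.3386k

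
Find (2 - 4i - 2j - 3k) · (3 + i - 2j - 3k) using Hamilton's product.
-3 - 10i - 25j - 5k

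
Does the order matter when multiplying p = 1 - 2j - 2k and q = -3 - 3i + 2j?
Yes: pq = 1 + i + 14j ≠ 1 - 7i + 2j + 12k = qp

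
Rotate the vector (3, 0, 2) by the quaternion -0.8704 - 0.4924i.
(3, -1.714, 1.03)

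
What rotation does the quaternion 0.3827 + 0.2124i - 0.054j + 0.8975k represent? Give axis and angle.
axis = (0.2299, -0.0584, 0.9715), θ = 3π/4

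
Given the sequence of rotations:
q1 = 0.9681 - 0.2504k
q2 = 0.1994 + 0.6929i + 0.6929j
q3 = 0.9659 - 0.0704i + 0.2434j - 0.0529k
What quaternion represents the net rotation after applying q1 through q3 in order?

q2 · q1 = 0.193 + 0.4973i + 0.8443j - 0.0499k
q3 · q2 · q1 = 0.0133 + 0.4993i + 0.8327j - 0.2389k
0.0133 + 0.4993i + 0.8327j - 0.2389k


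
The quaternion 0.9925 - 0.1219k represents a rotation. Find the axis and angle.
axis = (0, 0, -1), θ = 14°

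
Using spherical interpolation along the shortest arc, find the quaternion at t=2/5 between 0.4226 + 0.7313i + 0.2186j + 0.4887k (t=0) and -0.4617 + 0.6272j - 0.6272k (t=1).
0.5273 + 0.517i - 0.1559j + 0.656k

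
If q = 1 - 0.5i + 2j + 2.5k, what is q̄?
1 + 0.5i - 2j - 2.5k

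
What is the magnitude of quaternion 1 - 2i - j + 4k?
√22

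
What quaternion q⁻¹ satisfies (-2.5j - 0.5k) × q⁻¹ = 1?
0.3846j + 0.0769k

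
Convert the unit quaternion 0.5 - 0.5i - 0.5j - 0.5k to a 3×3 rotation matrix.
[[0, 1, 0], [0, 0, 1], [1, 0, 0]]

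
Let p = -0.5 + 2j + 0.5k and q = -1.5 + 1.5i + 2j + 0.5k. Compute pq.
-3.5 - 0.75i - 3.25j - 4k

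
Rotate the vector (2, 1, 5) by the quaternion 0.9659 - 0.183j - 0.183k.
(0.318, 0.561, 5.439)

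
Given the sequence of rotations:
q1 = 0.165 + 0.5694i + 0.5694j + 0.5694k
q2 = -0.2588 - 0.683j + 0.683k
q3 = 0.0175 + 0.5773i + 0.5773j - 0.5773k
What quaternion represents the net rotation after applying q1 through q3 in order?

q2 · q1 = -0.0427 - 0.9252i + 0.1288j + 0.3542k
q3 · q2 · q1 = 0.6635 + 0.238i + 0.3072j + 0.6393k
0.6635 + 0.238i + 0.3072j + 0.6393k


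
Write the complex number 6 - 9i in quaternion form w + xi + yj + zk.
6 - 9i + 0j + 0k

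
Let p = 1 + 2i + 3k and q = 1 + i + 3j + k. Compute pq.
-4 - 6i + 4j + 10k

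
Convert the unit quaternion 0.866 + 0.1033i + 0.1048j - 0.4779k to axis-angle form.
axis = (0.2066, 0.2096, -0.9557), θ = π/3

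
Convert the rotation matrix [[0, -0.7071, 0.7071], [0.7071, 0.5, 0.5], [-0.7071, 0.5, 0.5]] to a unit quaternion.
0.7071 + 0.5j + 0.5k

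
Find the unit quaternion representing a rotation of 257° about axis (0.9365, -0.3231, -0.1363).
-0.6225 + 0.7329i - 0.2529j - 0.1067k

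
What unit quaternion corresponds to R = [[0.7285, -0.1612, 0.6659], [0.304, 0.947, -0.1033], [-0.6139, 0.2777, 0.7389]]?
0.9239 + 0.1031i + 0.3463j + 0.1259k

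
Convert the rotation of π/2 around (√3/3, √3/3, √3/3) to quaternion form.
0.7071 + 0.4082i + 0.4082j + 0.4082k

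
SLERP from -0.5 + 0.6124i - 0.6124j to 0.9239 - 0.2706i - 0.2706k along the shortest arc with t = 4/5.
-0.891 + 0.3672i - 0.1396j + 0.2276k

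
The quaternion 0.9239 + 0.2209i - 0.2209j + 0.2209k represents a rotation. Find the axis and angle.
axis = (√3/3, -√3/3, √3/3), θ = π/4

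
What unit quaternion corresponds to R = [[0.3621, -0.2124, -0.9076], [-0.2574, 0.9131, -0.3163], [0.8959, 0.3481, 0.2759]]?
0.7986 + 0.208i - 0.5646j - 0.0141k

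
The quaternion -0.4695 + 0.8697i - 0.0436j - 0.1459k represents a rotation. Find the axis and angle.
axis = (0.985, -0.0494, -0.1652), θ = 236°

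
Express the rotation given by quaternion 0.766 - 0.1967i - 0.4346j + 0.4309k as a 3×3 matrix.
[[0.2509, -0.4892, -0.8353], [0.8311, 0.5513, -0.0732], [0.4963, -0.6759, 0.5449]]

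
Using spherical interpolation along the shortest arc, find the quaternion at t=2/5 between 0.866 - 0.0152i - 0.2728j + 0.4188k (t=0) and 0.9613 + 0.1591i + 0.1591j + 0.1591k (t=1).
0.938 + 0.057i - 0.1027j + 0.326k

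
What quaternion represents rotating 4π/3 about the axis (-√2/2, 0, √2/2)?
-0.5 - 0.6124i + 0.6124k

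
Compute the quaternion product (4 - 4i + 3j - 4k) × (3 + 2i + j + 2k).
25 + 6i + 13j - 14k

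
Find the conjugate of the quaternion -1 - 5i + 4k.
-1 + 5i - 4k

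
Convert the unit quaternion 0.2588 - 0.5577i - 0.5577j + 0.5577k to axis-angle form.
axis = (-√3/3, -√3/3, √3/3), θ = 5π/6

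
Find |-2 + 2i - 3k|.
√17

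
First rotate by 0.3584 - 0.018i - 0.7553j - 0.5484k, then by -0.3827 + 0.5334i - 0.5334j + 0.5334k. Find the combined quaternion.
-0.2379 + 0.8935i + 0.3808j - 0.0114k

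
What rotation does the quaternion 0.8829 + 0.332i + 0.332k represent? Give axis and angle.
axis = (√2/2, 0, √2/2), θ = 56°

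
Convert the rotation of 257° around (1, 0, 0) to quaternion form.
-0.6225 + 0.7826i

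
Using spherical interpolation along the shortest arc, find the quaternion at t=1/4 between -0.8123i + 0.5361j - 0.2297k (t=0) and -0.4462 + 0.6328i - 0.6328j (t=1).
0.117 - 0.7889i + 0.577j - 0.1762k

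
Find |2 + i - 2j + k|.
√10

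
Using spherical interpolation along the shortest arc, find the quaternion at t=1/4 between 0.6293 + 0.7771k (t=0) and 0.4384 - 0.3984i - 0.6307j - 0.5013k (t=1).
0.4052 + 0.1428i + 0.2261j + 0.8742k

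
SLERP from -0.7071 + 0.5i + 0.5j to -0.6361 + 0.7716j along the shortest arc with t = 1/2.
-0.701 + 0.261i + 0.6637j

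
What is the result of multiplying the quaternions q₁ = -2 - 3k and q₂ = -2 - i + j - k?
1 + 5i + j + 8k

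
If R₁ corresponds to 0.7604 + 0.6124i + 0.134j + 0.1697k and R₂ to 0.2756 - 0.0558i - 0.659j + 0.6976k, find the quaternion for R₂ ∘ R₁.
0.2137 - 0.079i - 0.0275j + 0.9733k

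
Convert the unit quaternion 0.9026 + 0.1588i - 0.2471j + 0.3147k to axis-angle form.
axis = (0.3689, -0.574, 0.731), θ = 51°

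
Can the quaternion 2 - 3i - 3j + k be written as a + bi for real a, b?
No. The quaternion 2 - 3i - 3j + k has j-coefficient y = -3 and k-coefficient z = 1, not both zero, so it does not lie in the complex subalgebra spanned by 1 and i.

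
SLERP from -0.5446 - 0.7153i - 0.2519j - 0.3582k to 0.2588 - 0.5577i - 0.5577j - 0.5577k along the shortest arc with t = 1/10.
-0.4745 - 0.7272i - 0.298j - 0.3964k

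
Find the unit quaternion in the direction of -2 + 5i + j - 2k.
-0.343 + 0.8575i + 0.1715j - 0.343k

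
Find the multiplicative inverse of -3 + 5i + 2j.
-0.0789 - 0.1316i - 0.0526j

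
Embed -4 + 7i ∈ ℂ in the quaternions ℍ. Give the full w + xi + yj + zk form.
-4 + 7i + 0j + 0k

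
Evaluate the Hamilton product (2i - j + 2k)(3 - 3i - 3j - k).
5 + 13i - 7j - 3k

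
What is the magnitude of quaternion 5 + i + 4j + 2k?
√46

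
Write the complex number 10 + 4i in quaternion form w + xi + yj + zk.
10 + 4i + 0j + 0k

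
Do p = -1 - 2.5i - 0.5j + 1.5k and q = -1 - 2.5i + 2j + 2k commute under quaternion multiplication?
No: pq = -7.25 + i - 0.25j - 9.75k ≠ -7.25 + 9i - 2.75j + 2.75k = qp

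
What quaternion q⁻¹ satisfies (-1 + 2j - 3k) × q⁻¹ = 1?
-0.0714 - 0.1429j + 0.2143k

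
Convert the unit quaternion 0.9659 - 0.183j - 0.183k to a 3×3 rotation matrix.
[[0.866, 0.3535, -0.3535], [-0.3535, 0.933, 0.067], [0.3535, 0.067, 0.933]]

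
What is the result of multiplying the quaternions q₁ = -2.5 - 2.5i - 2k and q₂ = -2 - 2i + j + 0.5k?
1 + 12i + 2.75j + 0.25k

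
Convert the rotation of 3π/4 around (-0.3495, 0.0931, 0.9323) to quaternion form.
0.3827 - 0.3229i + 0.086j + 0.8613k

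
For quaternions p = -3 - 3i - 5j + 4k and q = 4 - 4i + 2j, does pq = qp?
No: pq = -14 - 8i - 42j - 10k ≠ -14 + 8i - 10j + 42k = qp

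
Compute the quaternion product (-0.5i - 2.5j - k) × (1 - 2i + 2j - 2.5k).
1.5 + 7.75i - 1.75j - 7k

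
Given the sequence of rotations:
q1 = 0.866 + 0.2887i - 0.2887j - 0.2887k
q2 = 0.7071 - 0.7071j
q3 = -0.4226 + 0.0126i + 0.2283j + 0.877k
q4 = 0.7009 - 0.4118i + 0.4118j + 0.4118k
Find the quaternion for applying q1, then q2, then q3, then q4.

q2 · q1 = 0.4082 + 0.4083i - 0.8165j
q3 · q2 · q1 = 0.0088 + 0.5487i + 0.7963j + 0.2545k
q4 · q3 · q2 · q1 = -0.2006 + 0.1578i + 0.8925j - 0.3719k
-0.2006 + 0.1578i + 0.8925j - 0.3719k


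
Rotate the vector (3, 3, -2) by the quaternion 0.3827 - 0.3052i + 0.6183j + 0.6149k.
(-4.302, -1.536, -1.064)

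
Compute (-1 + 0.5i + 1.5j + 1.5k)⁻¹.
-0.1739 - 0.087i - 0.2609j - 0.2609k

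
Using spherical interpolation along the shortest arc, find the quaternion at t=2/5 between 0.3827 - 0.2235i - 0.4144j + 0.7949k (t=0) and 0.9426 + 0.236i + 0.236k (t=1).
0.7035 - 0.0409i - 0.2816j + 0.6512k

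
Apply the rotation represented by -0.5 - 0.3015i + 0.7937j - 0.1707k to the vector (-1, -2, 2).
(0.235, -2.357, -1.841)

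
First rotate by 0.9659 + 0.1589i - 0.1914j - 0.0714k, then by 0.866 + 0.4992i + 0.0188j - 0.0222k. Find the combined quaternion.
0.7592 + 0.6142i - 0.1155j - 0.1818k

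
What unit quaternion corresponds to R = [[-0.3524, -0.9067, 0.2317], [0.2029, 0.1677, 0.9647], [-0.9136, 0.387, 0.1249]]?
0.4848 - 0.2979i + 0.5906j + 0.5722k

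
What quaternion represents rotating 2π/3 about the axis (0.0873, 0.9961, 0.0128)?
0.5 + 0.0756i + 0.8626j + 0.0111k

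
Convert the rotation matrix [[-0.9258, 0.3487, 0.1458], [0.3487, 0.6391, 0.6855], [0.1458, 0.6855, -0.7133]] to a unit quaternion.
0.1926i + 0.9053j + 0.3786k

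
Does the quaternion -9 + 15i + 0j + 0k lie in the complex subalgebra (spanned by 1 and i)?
Yes. The quaternion -9 + 15i has j- and k-coefficients y = z = 0, so it lies in the complex subalgebra spanned by 1 and i.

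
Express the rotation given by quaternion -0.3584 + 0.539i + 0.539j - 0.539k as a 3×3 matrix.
[[-0.1621, 0.1947, -0.9674], [0.9674, -0.1621, -0.1947], [-0.1947, -0.9674, -0.1621]]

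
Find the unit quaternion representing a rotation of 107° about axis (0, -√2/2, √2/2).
0.5948 - 0.5684j + 0.5684k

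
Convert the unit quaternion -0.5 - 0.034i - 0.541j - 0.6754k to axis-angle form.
axis = (-0.0393, -0.6247, -0.7799), θ = 4π/3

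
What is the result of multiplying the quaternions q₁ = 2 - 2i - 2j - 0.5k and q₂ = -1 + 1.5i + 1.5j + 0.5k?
4.25 + 4.75i + 5.25j + 1.5k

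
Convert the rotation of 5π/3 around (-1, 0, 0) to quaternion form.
-0.866 - 0.5i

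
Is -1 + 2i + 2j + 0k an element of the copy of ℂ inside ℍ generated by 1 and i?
No. The quaternion -1 + 2i + 2j has j-coefficient y = 2 and k-coefficient z = 0, not both zero, so it does not lie in the complex subalgebra spanned by 1 and i.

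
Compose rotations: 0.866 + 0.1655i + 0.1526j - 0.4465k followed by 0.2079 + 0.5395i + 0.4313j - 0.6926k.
-0.2843 + 0.4147i + 0.5315j - 0.6817k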